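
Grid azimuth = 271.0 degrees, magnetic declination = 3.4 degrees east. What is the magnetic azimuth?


magnetic azimuth = grid azimuth - declination (east +ve)
mag_az = 271.0 - 3.4 = 267.6 degrees

267.6 degrees


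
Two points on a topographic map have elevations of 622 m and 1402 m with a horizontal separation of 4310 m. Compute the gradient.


gradient = (1402 - 622) / 4310 = 780 / 4310 = 0.181

0.181


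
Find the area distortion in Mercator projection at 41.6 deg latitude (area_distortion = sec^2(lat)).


area_distortion = 1/cos^2(41.6) = 1.788

1.788


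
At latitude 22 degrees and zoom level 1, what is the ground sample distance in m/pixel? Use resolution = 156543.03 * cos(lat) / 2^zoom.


res = 156543.03 * cos(22) / 2^1 = 156543.03 * 0.92718385 / 2 = 72572.08 m/pixel

72572.08 m/pixel


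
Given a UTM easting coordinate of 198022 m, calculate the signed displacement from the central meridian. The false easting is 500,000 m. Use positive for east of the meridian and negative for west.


displacement = 198022 - 500000 = -301978 m

-301978 m


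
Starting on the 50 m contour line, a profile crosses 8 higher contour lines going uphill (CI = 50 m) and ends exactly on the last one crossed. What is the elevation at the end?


elevation = 50 + 8 * 50 = 450 m

450 m


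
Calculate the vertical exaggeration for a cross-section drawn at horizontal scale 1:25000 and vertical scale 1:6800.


VE = horizontal_scale / vertical_scale = 25000 / 6800 ≈ 3.7

3.7x


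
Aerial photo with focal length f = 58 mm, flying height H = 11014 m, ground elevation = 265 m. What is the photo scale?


scale = f / (H - h) = 58 mm / 10749 m = 58 / 10749000 = 1:185328

1:185328


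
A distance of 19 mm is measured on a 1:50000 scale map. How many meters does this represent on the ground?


ground = 19 mm * 50000 / 1000 = 950.0 m

950.0 m


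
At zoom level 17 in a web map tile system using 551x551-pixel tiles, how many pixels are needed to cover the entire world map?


tiles per axis = 2^17 = 131072
total tiles = 131072^2 = 17179869184
pixels per axis = 131072 * 551 = 72220672
total pixels = 72220672^2 = 5215825464131584

5215825464131584 pixels


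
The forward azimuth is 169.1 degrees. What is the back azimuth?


back azimuth = (169.1 + 180) mod 360 = 349.1 degrees

349.1 degrees


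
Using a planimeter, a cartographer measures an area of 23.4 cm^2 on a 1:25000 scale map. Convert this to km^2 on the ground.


ground_area = 23.4 * (25000/100)^2 = 1462500.0 m^2 = 1.4625 km^2 ≈ 1.463 km^2

1.463 km^2


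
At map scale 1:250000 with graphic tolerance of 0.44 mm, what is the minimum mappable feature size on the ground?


ground = 0.44 mm * 250000 / 1000 = 110.0 m

110.0 m


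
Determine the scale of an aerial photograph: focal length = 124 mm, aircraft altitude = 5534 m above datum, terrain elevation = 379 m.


scale = f / (H - h) = 124 mm / 5155 m = 124 / 5155000 = 1:41573

1:41573


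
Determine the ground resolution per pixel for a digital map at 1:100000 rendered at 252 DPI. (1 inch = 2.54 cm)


pixel_cm = 2.54 / 252 ≈ 0.010079 cm
ground = pixel_cm * 100000 / 100 = 2.54 * 100000 / (252 * 100) = 254000 / 25200 ≈ 10.08 m

10.08 m


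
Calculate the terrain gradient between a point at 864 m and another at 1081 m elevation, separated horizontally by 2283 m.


gradient = (1081 - 864) / 2283 = 217 / 2283 = 0.0951

0.0951


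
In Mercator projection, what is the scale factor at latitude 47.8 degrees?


SF = 1 / cos(47.8) = 1 / 0.671721 = 1.489

1.489


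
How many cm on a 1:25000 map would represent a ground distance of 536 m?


map_cm = 536 * 100 / 25000 = 2.144 cm ≈ 2.14 cm

2.14 cm


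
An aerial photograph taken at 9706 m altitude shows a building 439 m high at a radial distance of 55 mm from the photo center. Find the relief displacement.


d = h * r / H = 439 * 55 / 9706 = 2.49 mm

2.49 mm


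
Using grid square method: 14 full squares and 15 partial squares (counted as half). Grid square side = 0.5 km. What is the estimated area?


effective squares = 14 + 15 * 0.5 = 21.5
area = 21.5 * 0.25 = 5.375 km^2

5.375 km^2


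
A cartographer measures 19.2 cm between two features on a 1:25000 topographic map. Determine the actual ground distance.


ground = 19.2 cm * 25000 / 100 = 4800.0 m = 4.8 km

4.8 km


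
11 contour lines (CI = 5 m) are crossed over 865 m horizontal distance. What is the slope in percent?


elevation change = 11 * 5 = 55 m
slope = 55 / 865 * 100 = 6.4%

6.4%


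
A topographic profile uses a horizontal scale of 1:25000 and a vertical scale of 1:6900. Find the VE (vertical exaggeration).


VE = horizontal_scale / vertical_scale = 25000 / 6900 ≈ 3.6

3.6x


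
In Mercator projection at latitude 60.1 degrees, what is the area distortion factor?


area_distortion = 1/cos^2(60.1) = 4.024

4.024


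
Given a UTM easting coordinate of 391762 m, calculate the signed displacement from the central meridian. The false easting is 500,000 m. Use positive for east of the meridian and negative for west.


displacement = 391762 - 500000 = -108238 m

-108238 m


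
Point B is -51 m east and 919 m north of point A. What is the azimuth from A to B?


az = atan2(-51, 919) = -3.2 deg
adjusted to 0-360: 356.8 degrees

356.8 degrees


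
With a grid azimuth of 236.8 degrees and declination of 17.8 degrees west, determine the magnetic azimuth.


magnetic azimuth = grid azimuth - declination (east +ve)
mag_az = 236.8 - -17.8 = 254.6 degrees

254.6 degrees


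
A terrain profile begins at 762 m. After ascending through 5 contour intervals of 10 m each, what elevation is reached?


elevation = 762 + 5 * 10 = 812 m

812 m


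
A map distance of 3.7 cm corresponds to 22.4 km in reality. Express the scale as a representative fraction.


ground = 22.4 km = 2240000 cm; RF denominator = ground / map = 2240000 / 3.7 ≈ 605405; RF = 1:605405

1:605405


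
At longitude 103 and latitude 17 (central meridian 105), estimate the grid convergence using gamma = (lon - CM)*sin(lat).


gamma = (103 - 105) * sin(17) = -2 * 0.292372 = -0.585 degrees

-0.585 degrees


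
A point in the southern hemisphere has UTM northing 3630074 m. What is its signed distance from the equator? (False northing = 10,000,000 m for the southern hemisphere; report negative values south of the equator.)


For southern: actual = 3630074 - 10000000 = -6369926 m

-6369926 m


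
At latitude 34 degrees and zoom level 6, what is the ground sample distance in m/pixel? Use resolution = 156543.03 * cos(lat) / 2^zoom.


res = 156543.03 * cos(34) / 2^6 = 156543.03 * 0.82903757 / 64 = 2027.81 m/pixel

2027.81 m/pixel


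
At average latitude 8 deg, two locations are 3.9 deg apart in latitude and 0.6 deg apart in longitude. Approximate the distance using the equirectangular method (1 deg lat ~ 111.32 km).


dlat_km = 3.9 * 111.32 = 434.148
dlon_km = 0.6 * 111.32 * cos(8) ≈ 66.142
dist = sqrt(434.148^2 + 66.142^2) ≈ 439.2 km

439.2 km


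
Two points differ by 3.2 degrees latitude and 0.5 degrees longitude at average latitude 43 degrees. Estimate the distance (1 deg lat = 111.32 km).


dlat_km = 3.2 * 111.32 = 356.224
dlon_km = 0.5 * 111.32 * cos(43) ≈ 40.707
dist = sqrt(356.224^2 + 40.707^2) ≈ 358.5 km

358.5 km


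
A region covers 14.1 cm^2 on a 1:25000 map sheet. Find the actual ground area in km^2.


ground_area = 14.1 * (25000/100)^2 = 881250.0 m^2 = 0.88125 km^2 ≈ 0.881 km^2

0.881 km^2


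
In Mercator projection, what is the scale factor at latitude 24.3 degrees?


SF = 1 / cos(24.3) = 1 / 0.911403 = 1.097

1.097


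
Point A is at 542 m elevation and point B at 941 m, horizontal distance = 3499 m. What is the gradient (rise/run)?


gradient = (941 - 542) / 3499 = 399 / 3499 = 0.114

0.114


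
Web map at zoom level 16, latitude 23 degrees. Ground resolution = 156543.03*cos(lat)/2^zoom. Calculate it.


res = 156543.03 * cos(23) / 2^16 = 156543.03 * 0.92050485 / 65536 = 2.2 m/pixel

2.2 m/pixel


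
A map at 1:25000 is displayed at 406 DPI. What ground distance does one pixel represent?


pixel_cm = 2.54 / 406 ≈ 0.006256 cm
ground = pixel_cm * 25000 / 100 = 2.54 * 25000 / (406 * 100) = 63500 / 40600 ≈ 1.56 m

1.56 m


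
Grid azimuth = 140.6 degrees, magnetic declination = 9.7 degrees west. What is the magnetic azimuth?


magnetic azimuth = grid azimuth - declination (east +ve)
mag_az = 140.6 - -9.7 = 150.3 degrees

150.3 degrees


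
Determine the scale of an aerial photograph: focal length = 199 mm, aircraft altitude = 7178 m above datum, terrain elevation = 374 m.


scale = f / (H - h) = 199 mm / 6804 m = 199 / 6804000 = 1:34191

1:34191


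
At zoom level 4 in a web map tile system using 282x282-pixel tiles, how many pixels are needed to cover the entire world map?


tiles per axis = 2^4 = 16
total tiles = 16^2 = 256
pixels per axis = 16 * 282 = 4512
total pixels = 4512^2 = 20358144

20358144 pixels


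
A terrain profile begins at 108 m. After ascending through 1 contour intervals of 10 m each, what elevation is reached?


elevation = 108 + 1 * 10 = 118 m

118 m


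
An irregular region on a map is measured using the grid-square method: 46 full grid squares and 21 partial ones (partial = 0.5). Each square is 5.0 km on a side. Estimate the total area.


effective squares = 46 + 21 * 0.5 = 56.5
area = 56.5 * 25.0 = 1412.5 km^2

1412.5 km^2


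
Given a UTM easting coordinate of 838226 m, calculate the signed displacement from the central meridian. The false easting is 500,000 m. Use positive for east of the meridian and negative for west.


displacement = 838226 - 500000 = 338226 m

338226 m


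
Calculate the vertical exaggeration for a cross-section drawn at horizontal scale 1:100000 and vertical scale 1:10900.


VE = horizontal_scale / vertical_scale = 100000 / 10900 ≈ 9.2

9.2x


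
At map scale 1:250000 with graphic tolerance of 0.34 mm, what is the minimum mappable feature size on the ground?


ground = 0.34 mm * 250000 / 1000 = 85.0 m

85.0 m


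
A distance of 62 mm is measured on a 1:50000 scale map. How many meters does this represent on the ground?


ground = 62 mm * 50000 / 1000 = 3100.0 m

3100.0 m


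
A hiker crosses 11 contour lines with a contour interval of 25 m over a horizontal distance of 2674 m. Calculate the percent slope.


elevation change = 11 * 25 = 275 m
slope = 275 / 2674 * 100 = 10.3%

10.3%


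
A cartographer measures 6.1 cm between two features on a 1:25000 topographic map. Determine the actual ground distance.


ground = 6.1 cm * 25000 / 100 = 1525.0 m = 1.525 km

1.525 km


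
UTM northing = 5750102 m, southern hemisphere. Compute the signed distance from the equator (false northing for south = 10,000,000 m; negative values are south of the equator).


For southern: actual = 5750102 - 10000000 = -4249898 m

-4249898 m


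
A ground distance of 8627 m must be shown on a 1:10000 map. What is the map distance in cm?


map_cm = 8627 * 100 / 10000 = 86.27 cm

86.27 cm


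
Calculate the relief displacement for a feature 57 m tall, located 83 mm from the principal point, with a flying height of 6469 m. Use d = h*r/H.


d = h * r / H = 57 * 83 / 6469 = 0.73 mm

0.73 mm


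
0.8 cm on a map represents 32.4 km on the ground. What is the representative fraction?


ground = 32.4 km = 3240000 cm; RF denominator = ground / map = 3240000 / 0.8 = 4050000; RF = 1:4050000

1:4050000


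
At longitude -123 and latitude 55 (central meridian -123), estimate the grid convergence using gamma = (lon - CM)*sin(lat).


gamma = (-123 - -123) * sin(55) = 0 * 0.819152 = 0.0 degrees

0.0 degrees


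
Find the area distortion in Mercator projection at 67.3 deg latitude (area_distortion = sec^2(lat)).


area_distortion = 1/cos^2(67.3) = 6.715

6.715


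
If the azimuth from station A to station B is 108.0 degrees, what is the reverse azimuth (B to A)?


back azimuth = (108.0 + 180) mod 360 = 288.0 degrees

288.0 degrees


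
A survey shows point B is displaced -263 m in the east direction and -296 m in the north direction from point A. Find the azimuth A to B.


az = atan2(-263, -296) = -138.4 deg
adjusted to 0-360: 221.6 degrees

221.6 degrees


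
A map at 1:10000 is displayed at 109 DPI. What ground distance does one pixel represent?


pixel_cm = 2.54 / 109 ≈ 0.023303 cm
ground = pixel_cm * 10000 / 100 = 2.54 * 10000 / (109 * 100) = 25400 / 10900 ≈ 2.33 m

2.33 m


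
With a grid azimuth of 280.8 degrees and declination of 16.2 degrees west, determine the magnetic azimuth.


magnetic azimuth = grid azimuth - declination (east +ve)
mag_az = 280.8 - -16.2 = 297.0 degrees

297.0 degrees


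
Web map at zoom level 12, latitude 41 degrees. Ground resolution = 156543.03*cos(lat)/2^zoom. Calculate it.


res = 156543.03 * cos(41) / 2^12 = 156543.03 * 0.75470958 / 4096 = 28.84 m/pixel

28.84 m/pixel


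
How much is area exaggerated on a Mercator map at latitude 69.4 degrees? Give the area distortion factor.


area_distortion = 1/cos^2(69.4) = 8.078

8.078


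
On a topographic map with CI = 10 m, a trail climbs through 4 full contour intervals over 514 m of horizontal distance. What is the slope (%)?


elevation change = 4 * 10 = 40 m
slope = 40 / 514 * 100 = 7.8%

7.8%


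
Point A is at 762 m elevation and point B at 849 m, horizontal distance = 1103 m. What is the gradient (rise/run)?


gradient = (849 - 762) / 1103 = 87 / 1103 = 0.0789

0.0789


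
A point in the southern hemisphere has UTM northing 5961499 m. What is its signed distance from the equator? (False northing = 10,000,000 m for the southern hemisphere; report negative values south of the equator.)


For southern: actual = 5961499 - 10000000 = -4038501 m

-4038501 m


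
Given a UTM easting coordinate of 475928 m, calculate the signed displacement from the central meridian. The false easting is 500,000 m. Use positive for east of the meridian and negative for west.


displacement = 475928 - 500000 = -24072 m

-24072 m


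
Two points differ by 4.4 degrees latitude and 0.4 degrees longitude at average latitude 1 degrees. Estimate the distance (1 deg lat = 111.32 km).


dlat_km = 4.4 * 111.32 = 489.808
dlon_km = 0.4 * 111.32 * cos(1) ≈ 44.521
dist = sqrt(489.808^2 + 44.521^2) ≈ 491.8 km

491.8 km


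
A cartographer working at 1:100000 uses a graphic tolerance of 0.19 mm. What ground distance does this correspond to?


ground = 0.19 mm * 100000 / 1000 = 19.0 m

19.0 m


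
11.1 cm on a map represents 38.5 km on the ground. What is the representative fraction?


ground = 38.5 km = 3850000 cm; RF denominator = ground / map = 3850000 / 11.1 ≈ 346847; RF = 1:346847

1:346847


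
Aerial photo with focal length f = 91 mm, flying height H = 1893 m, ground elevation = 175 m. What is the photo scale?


scale = f / (H - h) = 91 mm / 1718 m = 91 / 1718000 = 1:18879

1:18879


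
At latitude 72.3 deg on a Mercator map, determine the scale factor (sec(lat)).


SF = 1 / cos(72.3) = 1 / 0.304033 = 3.289

3.289


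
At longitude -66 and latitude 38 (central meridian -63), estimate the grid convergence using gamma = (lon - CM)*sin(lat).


gamma = (-66 - -63) * sin(38) = -3 * 0.615661 = -1.847 degrees

-1.847 degrees


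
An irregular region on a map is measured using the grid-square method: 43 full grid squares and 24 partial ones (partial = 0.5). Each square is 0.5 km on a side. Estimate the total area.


effective squares = 43 + 24 * 0.5 = 55.0
area = 55.0 * 0.25 = 13.75 km^2

13.75 km^2


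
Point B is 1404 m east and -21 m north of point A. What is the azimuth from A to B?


az = atan2(1404, -21) = 90.9 deg
adjusted to 0-360: 90.9 degrees

90.9 degrees


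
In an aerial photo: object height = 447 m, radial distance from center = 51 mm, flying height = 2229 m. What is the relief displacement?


d = h * r / H = 447 * 51 / 2229 = 10.23 mm

10.23 mm


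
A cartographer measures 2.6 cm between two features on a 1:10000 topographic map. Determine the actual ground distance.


ground = 2.6 cm * 10000 / 100 = 260.0 m

260.0 m


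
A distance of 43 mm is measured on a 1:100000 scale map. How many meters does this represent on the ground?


ground = 43 mm * 100000 / 1000 = 4300.0 m

4300.0 m


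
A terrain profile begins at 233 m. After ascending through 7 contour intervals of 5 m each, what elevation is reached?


elevation = 233 + 7 * 5 = 268 m

268 m


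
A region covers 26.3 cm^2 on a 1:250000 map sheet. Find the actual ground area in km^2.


ground_area = 26.3 * (250000/100)^2 = 164375000.0 m^2 = 164.375 km^2

164.375 km^2


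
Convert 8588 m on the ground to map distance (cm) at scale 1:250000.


map_cm = 8588 * 100 / 250000 = 3.4352 cm ≈ 3.44 cm

3.44 cm


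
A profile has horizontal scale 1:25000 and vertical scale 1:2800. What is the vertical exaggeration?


VE = horizontal_scale / vertical_scale = 25000 / 2800 ≈ 8.9

8.9x


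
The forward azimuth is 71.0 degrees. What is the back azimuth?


back azimuth = (71.0 + 180) mod 360 = 251.0 degrees

251.0 degrees


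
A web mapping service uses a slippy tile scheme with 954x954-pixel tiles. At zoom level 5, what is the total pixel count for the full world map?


tiles per axis = 2^5 = 32
total tiles = 32^2 = 1024
pixels per axis = 32 * 954 = 30528
total pixels = 30528^2 = 931958784

931958784 pixels


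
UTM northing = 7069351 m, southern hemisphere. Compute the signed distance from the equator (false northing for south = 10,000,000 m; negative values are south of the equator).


For southern: actual = 7069351 - 10000000 = -2930649 m

-2930649 m


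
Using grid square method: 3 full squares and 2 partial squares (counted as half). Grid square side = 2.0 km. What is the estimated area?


effective squares = 3 + 2 * 0.5 = 4.0
area = 4.0 * 4.0 = 16.0 km^2

16.0 km^2


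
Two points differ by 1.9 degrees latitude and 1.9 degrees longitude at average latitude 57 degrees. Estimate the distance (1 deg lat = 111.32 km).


dlat_km = 1.9 * 111.32 = 211.508
dlon_km = 1.9 * 111.32 * cos(57) ≈ 115.196
dist = sqrt(211.508^2 + 115.196^2) ≈ 240.8 km

240.8 km


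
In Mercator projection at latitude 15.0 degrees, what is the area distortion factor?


area_distortion = 1/cos^2(15.0) = 1.072

1.072


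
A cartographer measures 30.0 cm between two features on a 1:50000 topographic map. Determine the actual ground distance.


ground = 30.0 cm * 50000 / 100 = 15000.0 m = 15.0 km

15.0 km


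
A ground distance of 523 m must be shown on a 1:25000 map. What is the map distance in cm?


map_cm = 523 * 100 / 25000 = 2.092 cm ≈ 2.09 cm

2.09 cm


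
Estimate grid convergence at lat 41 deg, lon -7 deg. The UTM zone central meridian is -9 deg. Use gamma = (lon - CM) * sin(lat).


gamma = (-7 - -9) * sin(41) = 2 * 0.656059 = 1.312 degrees

1.312 degrees


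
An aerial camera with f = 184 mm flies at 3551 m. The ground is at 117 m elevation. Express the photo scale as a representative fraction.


scale = f / (H - h) = 184 mm / 3434 m = 184 / 3434000 = 1:18663

1:18663


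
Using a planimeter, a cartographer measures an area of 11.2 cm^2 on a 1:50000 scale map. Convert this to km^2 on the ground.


ground_area = 11.2 * (50000/100)^2 = 2800000.0 m^2 = 2.8 km^2

2.8 km^2


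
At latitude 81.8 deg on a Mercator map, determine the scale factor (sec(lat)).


SF = 1 / cos(81.8) = 1 / 0.142629 = 7.011

7.011


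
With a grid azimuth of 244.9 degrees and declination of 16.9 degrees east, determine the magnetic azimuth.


magnetic azimuth = grid azimuth - declination (east +ve)
mag_az = 244.9 - 16.9 = 228.0 degrees

228.0 degrees


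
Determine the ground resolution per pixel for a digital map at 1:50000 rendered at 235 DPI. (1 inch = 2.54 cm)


pixel_cm = 2.54 / 235 ≈ 0.010809 cm
ground = pixel_cm * 50000 / 100 = 2.54 * 50000 / (235 * 100) = 127000 / 23500 ≈ 5.4 m

5.4 m


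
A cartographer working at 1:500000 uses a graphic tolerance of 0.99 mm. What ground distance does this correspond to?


ground = 0.99 mm * 500000 / 1000 = 495.0 m

495.0 m


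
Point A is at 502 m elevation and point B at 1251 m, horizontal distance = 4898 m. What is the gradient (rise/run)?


gradient = (1251 - 502) / 4898 = 749 / 4898 = 0.1529

0.1529


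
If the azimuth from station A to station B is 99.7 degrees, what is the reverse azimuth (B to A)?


back azimuth = (99.7 + 180) mod 360 = 279.7 degrees

279.7 degrees


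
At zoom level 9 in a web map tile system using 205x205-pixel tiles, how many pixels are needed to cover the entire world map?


tiles per axis = 2^9 = 512
total tiles = 512^2 = 262144
pixels per axis = 512 * 205 = 104960
total pixels = 104960^2 = 11016601600

11016601600 pixels


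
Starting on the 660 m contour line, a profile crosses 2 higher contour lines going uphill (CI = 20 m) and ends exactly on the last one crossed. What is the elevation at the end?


elevation = 660 + 2 * 20 = 700 m

700 m


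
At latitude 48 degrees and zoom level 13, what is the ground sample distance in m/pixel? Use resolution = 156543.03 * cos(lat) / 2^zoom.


res = 156543.03 * cos(48) / 2^13 = 156543.03 * 0.66913061 / 8192 = 12.79 m/pixel

12.79 m/pixel


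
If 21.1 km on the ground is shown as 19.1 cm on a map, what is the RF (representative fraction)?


ground = 21.1 km = 2110000 cm; RF denominator = ground / map = 2110000 / 19.1 ≈ 110471; RF = 1:110471

1:110471


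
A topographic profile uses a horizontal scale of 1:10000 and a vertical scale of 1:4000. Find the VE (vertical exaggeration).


VE = horizontal_scale / vertical_scale = 10000 / 4000 = 2.5

2.5x


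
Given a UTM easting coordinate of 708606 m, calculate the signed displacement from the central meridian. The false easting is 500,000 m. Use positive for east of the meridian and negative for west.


displacement = 708606 - 500000 = 208606 m

208606 m


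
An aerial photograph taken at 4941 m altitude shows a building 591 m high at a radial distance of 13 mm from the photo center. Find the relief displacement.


d = h * r / H = 591 * 13 / 4941 = 1.55 mm

1.55 mm


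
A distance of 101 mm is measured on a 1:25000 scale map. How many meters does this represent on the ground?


ground = 101 mm * 25000 / 1000 = 2525.0 m

2525.0 m


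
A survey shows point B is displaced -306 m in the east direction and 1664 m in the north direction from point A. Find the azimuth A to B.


az = atan2(-306, 1664) = -10.4 deg
adjusted to 0-360: 349.6 degrees

349.6 degrees


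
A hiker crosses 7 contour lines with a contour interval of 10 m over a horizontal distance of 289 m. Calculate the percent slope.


elevation change = 7 * 10 = 70 m
slope = 70 / 289 * 100 = 24.2%

24.2%


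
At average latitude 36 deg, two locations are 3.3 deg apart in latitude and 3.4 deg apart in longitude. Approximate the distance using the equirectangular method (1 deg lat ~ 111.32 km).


dlat_km = 3.3 * 111.32 = 367.356
dlon_km = 3.4 * 111.32 * cos(36) ≈ 306.203
dist = sqrt(367.356^2 + 306.203^2) ≈ 478.2 km

478.2 km


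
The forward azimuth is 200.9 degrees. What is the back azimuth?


back azimuth = (200.9 + 180) mod 360 = 20.9 degrees

20.9 degrees


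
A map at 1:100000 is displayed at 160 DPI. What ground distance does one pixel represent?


pixel_cm = 2.54 / 160 = 0.015875 cm
ground = pixel_cm * 100000 / 100 = 2.54 * 100000 / (160 * 100) = 254000 / 16000 ≈ 15.88 m

15.88 m


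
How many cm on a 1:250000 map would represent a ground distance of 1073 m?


map_cm = 1073 * 100 / 250000 = 0.4292 cm ≈ 0.43 cm

0.43 cm


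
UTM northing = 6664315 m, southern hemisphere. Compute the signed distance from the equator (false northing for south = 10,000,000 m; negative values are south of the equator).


For southern: actual = 6664315 - 10000000 = -3335685 m

-3335685 m


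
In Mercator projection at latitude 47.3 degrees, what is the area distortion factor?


area_distortion = 1/cos^2(47.3) = 2.174

2.174


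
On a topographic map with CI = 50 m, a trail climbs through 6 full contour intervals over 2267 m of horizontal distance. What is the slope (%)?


elevation change = 6 * 50 = 300 m
slope = 300 / 2267 * 100 = 13.2%

13.2%


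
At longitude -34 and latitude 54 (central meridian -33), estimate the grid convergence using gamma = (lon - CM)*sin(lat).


gamma = (-34 - -33) * sin(54) = -1 * 0.809017 = -0.809 degrees

-0.809 degrees


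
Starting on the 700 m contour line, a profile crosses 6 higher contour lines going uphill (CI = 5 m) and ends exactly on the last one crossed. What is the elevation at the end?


elevation = 700 + 6 * 5 = 730 m

730 m


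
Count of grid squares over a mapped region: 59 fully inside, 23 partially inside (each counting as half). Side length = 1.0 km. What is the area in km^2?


effective squares = 59 + 23 * 0.5 = 70.5
area = 70.5 * 1.0 = 70.5 km^2

70.5 km^2


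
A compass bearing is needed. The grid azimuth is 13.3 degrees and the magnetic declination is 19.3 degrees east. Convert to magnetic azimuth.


magnetic azimuth = grid azimuth - declination (east +ve)
mag_az = 13.3 - 19.3 = 354.0 degrees

354.0 degrees


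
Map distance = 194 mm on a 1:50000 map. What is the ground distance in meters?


ground = 194 mm * 50000 / 1000 = 9700.0 m

9700.0 m


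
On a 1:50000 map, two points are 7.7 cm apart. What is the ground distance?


ground = 7.7 cm * 50000 / 100 = 3850.0 m = 3.85 km

3.85 km


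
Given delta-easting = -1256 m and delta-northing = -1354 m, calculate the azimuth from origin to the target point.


az = atan2(-1256, -1354) = -137.2 deg
adjusted to 0-360: 222.8 degrees

222.8 degrees


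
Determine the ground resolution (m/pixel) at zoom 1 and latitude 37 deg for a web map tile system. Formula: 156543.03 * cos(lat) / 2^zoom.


res = 156543.03 * cos(37) / 2^1 = 156543.03 * 0.79863551 / 2 = 62510.41 m/pixel

62510.41 m/pixel


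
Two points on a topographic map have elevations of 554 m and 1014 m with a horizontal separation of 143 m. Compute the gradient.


gradient = (1014 - 554) / 143 = 460 / 143 = 3.2168

3.2168


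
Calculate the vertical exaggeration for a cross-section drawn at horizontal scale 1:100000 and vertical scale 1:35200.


VE = horizontal_scale / vertical_scale = 100000 / 35200 ≈ 2.8

2.8x


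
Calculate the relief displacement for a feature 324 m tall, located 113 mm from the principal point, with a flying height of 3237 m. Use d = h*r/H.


d = h * r / H = 324 * 113 / 3237 = 11.31 mm

11.31 mm


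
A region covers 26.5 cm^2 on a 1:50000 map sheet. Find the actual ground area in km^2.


ground_area = 26.5 * (50000/100)^2 = 6625000.0 m^2 = 6.625 km^2

6.625 km^2


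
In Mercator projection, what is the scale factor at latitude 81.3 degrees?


SF = 1 / cos(81.3) = 1 / 0.151261 = 6.611

6.611


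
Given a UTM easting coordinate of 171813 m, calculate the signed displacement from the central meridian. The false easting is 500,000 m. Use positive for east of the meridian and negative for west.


displacement = 171813 - 500000 = -328187 m

-328187 m


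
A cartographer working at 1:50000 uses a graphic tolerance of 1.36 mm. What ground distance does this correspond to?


ground = 1.36 mm * 50000 / 1000 = 68.0 m

68.0 m


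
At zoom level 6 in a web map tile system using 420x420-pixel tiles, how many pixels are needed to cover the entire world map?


tiles per axis = 2^6 = 64
total tiles = 64^2 = 4096
pixels per axis = 64 * 420 = 26880
total pixels = 26880^2 = 722534400

722534400 pixels


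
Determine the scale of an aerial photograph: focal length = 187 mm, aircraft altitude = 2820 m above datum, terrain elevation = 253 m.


scale = f / (H - h) = 187 mm / 2567 m = 187 / 2567000 = 1:13727

1:13727


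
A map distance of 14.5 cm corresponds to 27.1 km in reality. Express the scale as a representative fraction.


ground = 27.1 km = 2710000 cm; RF denominator = ground / map = 2710000 / 14.5 ≈ 186897; RF = 1:186897

1:186897


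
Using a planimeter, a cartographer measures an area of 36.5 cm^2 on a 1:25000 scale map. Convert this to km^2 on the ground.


ground_area = 36.5 * (25000/100)^2 = 2281250.0 m^2 = 2.28125 km^2 ≈ 2.281 km^2

2.281 km^2


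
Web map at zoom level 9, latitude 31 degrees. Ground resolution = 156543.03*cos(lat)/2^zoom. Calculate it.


res = 156543.03 * cos(31) / 2^9 = 156543.03 * 0.8571673 / 512 = 262.08 m/pixel

262.08 m/pixel


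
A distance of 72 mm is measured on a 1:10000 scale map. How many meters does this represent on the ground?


ground = 72 mm * 10000 / 1000 = 720.0 m

720.0 m


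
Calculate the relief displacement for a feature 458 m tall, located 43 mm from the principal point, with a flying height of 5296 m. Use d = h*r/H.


d = h * r / H = 458 * 43 / 5296 = 3.72 mm

3.72 mm


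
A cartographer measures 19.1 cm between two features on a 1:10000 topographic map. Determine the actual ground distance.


ground = 19.1 cm * 10000 / 100 = 1910.0 m = 1.91 km

1.91 km


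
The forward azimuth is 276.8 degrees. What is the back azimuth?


back azimuth = (276.8 + 180) mod 360 = 96.8 degrees

96.8 degrees


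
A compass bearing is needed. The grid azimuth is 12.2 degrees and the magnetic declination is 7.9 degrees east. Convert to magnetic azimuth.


magnetic azimuth = grid azimuth - declination (east +ve)
mag_az = 12.2 - 7.9 = 4.3 degrees

4.3 degrees


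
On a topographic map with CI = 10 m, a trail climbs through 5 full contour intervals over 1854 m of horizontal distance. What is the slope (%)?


elevation change = 5 * 10 = 50 m
slope = 50 / 1854 * 100 = 2.7%

2.7%


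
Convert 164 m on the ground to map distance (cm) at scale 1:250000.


map_cm = 164 * 100 / 250000 = 0.0656 cm ≈ 0.07 cm

0.07 cm


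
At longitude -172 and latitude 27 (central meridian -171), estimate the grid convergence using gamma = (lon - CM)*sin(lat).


gamma = (-172 - -171) * sin(27) = -1 * 0.45399 = -0.454 degrees

-0.454 degrees


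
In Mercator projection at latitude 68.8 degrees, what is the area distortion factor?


area_distortion = 1/cos^2(68.8) = 7.647

7.647


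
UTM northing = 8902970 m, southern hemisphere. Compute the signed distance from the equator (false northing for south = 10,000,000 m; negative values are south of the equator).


For southern: actual = 8902970 - 10000000 = -1097030 m

-1097030 m


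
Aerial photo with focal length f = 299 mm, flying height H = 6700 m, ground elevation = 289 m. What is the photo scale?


scale = f / (H - h) = 299 mm / 6411 m = 299 / 6411000 = 1:21441

1:21441


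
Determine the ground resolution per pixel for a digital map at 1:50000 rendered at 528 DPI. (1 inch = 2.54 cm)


pixel_cm = 2.54 / 528 ≈ 0.004811 cm
ground = pixel_cm * 50000 / 100 = 2.54 * 50000 / (528 * 100) = 127000 / 52800 ≈ 2.41 m

2.41 m


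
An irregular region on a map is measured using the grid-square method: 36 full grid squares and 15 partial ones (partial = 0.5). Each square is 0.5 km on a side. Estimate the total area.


effective squares = 36 + 15 * 0.5 = 43.5
area = 43.5 * 0.25 = 10.875 km^2

10.875 km^2


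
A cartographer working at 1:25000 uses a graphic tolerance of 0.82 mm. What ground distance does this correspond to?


ground = 0.82 mm * 25000 / 1000 = 20.5 m

20.5 m


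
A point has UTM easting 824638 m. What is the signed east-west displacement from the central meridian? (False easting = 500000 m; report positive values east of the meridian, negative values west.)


displacement = 824638 - 500000 = 324638 m

324638 m


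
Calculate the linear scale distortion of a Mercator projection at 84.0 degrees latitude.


SF = 1 / cos(84.0) = 1 / 0.104528 = 9.567

9.567


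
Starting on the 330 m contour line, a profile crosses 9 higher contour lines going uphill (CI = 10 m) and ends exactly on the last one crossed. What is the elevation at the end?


elevation = 330 + 9 * 10 = 420 m

420 m


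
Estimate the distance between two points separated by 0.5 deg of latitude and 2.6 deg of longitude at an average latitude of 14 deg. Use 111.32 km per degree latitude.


dlat_km = 0.5 * 111.32 = 55.66
dlon_km = 2.6 * 111.32 * cos(14) ≈ 280.835
dist = sqrt(55.66^2 + 280.835^2) ≈ 286.3 km

286.3 km


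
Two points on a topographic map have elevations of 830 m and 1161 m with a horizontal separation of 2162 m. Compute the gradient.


gradient = (1161 - 830) / 2162 = 331 / 2162 = 0.1531

0.1531


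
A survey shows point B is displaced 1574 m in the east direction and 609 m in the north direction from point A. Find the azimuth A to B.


az = atan2(1574, 609) = 68.8 deg
adjusted to 0-360: 68.8 degrees

68.8 degrees


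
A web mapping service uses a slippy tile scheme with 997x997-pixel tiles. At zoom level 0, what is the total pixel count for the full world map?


tiles per axis = 2^0 = 1
total tiles = 1^2 = 1
pixels per axis = 1 * 997 = 997
total pixels = 997^2 = 994009

994009 pixels


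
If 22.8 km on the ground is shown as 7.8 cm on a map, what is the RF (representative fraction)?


ground = 22.8 km = 2280000 cm; RF denominator = ground / map = 2280000 / 7.8 ≈ 292308; RF = 1:292308

1:292308


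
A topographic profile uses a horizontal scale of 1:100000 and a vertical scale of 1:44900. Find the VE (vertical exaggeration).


VE = horizontal_scale / vertical_scale = 100000 / 44900 ≈ 2.2

2.2x


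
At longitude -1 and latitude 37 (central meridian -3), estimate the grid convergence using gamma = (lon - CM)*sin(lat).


gamma = (-1 - -3) * sin(37) = 2 * 0.601815 = 1.204 degrees

1.204 degrees


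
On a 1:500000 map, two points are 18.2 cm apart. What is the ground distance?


ground = 18.2 cm * 500000 / 100 = 91000.0 m = 91.0 km

91.0 km


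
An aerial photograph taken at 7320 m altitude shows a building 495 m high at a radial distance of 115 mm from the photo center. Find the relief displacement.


d = h * r / H = 495 * 115 / 7320 = 7.78 mm

7.78 mm


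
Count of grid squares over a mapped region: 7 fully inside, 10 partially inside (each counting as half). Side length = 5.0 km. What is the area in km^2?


effective squares = 7 + 10 * 0.5 = 12.0
area = 12.0 * 25.0 = 300.0 km^2

300.0 km^2


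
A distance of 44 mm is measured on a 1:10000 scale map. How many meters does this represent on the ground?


ground = 44 mm * 10000 / 1000 = 440.0 m

440.0 m


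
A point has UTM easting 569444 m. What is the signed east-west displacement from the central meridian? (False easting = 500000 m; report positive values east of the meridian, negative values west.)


displacement = 569444 - 500000 = 69444 m

69444 m


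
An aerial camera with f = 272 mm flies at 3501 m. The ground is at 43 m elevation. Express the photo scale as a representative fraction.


scale = f / (H - h) = 272 mm / 3458 m = 272 / 3458000 = 1:12713

1:12713


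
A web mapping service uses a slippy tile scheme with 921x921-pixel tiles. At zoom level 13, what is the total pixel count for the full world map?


tiles per axis = 2^13 = 8192
total tiles = 8192^2 = 67108864
pixels per axis = 8192 * 921 = 7544832
total pixels = 7544832^2 = 56924489908224

56924489908224 pixels


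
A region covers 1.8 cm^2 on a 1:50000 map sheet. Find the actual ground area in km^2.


ground_area = 1.8 * (50000/100)^2 = 450000.0 m^2 = 0.45 km^2

0.45 km^2


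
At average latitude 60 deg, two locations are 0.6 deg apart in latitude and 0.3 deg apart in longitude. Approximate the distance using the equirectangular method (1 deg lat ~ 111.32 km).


dlat_km = 0.6 * 111.32 = 66.792
dlon_km = 0.3 * 111.32 * cos(60) ≈ 16.698
dist = sqrt(66.792^2 + 16.698^2) ≈ 68.8 km

68.8 km


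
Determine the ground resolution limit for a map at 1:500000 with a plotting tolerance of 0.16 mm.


ground = 0.16 mm * 500000 / 1000 = 80.0 m

80.0 m


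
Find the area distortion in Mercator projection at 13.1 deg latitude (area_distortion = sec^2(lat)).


area_distortion = 1/cos^2(13.1) = 1.054

1.054


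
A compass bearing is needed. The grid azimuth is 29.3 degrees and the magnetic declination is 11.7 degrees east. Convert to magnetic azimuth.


magnetic azimuth = grid azimuth - declination (east +ve)
mag_az = 29.3 - 11.7 = 17.6 degrees

17.6 degrees


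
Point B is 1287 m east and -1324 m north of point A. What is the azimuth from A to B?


az = atan2(1287, -1324) = 135.8 deg
adjusted to 0-360: 135.8 degrees

135.8 degrees


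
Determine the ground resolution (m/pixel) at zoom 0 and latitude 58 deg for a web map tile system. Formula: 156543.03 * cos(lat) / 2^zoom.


res = 156543.03 * cos(58) / 2^0 = 156543.03 * 0.52991926 / 1 = 82955.17 m/pixel

82955.17 m/pixel


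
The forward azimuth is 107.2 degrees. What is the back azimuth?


back azimuth = (107.2 + 180) mod 360 = 287.2 degrees

287.2 degrees


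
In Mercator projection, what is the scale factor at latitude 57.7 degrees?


SF = 1 / cos(57.7) = 1 / 0.534352 = 1.871

1.871


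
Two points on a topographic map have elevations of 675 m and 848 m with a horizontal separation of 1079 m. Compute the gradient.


gradient = (848 - 675) / 1079 = 173 / 1079 = 0.1603

0.1603


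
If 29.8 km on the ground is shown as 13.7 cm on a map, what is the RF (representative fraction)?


ground = 29.8 km = 2980000 cm; RF denominator = ground / map = 2980000 / 13.7 ≈ 217518; RF = 1:217518

1:217518


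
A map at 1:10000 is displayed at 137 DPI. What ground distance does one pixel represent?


pixel_cm = 2.54 / 137 ≈ 0.01854 cm
ground = pixel_cm * 10000 / 100 = 2.54 * 10000 / (137 * 100) = 25400 / 13700 ≈ 1.85 m

1.85 m


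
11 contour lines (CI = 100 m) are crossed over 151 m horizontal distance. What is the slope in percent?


elevation change = 11 * 100 = 1100 m
slope = 1100 / 151 * 100 = 728.5%

728.5%


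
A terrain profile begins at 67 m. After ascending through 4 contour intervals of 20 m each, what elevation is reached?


elevation = 67 + 4 * 20 = 147 m

147 m


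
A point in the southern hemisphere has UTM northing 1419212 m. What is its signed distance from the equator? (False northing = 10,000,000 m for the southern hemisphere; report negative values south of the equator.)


For southern: actual = 1419212 - 10000000 = -8580788 m

-8580788 m


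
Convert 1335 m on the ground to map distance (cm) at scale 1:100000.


map_cm = 1335 * 100 / 100000 = 1.335 cm ≈ 1.34 cm

1.34 cm


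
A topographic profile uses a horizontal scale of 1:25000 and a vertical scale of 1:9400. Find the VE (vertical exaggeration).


VE = horizontal_scale / vertical_scale = 25000 / 9400 ≈ 2.7

2.7x


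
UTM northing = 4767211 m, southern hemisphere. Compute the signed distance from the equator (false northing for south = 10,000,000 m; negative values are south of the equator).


For southern: actual = 4767211 - 10000000 = -5232789 m

-5232789 m


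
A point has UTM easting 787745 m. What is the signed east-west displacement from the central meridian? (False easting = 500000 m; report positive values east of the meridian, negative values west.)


displacement = 787745 - 500000 = 287745 m

287745 m


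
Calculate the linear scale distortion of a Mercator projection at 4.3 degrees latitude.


SF = 1 / cos(4.3) = 1 / 0.997185 = 1.003

1.003
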